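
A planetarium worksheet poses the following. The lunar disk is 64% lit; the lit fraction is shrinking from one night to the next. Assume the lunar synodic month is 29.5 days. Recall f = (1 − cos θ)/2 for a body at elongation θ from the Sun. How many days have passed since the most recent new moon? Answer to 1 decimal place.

cos θ = 1 − 2f = -0.280, giving a principal value of 106.3°.
Since the Moon is past full (waning), take the reflex angle: θ = 360° − 106.3° = 253.7°.
Age = 29.5 × 253.7°/360° ≈ 20.79 days.

20.8 days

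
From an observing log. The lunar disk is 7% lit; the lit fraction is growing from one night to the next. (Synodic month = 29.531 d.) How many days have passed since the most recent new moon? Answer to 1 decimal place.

2.5 days

Invert f = (1 − cos θ)/2 to get cos θ = 1 − 2(0.07) = 0.860, hence θ₀ = arccos 0.860 = 30.7°.
The Moon is waxing (0°–180°), so θ = 30.7° directly.
That fraction of the synodic month is 30.7/360 × 29.531 d ≈ 2.52 d.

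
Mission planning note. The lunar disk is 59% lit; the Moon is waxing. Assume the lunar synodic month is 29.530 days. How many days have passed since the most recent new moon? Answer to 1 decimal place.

cos θ = 1 − 2f = -0.180, giving a principal value of 100.4°.
Waxing ⇒ before full, so θ = 100.4°.
That fraction of the synodic month is 100.4/360 × 29.530 d ≈ 8.23 d.

8.2 days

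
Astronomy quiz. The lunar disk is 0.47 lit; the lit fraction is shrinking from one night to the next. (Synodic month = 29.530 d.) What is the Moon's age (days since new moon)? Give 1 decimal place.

Invert f = (1 − cos θ)/2 to get cos θ = 1 − 2(0.47) = 0.060, hence θ₀ = arccos 0.060 = 86.6°.
Since the Moon is past full (waning), take the reflex angle: θ = 360° − 86.6° = 273.4°.
Age = 29.530 × 273.4°/360° ≈ 22.43 days.

22.4 days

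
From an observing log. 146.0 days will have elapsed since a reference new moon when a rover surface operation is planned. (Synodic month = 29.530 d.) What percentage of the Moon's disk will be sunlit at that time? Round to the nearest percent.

Reduce mod P: 146.0 − 4×29.530 = 27.88 d into the current lunation.
The Moon has covered 27.88/29.530 of its cycle, so θ ≈ 360° × 27.88/29.530 = 339.9°.
With cos θ = 0.939, the lit fraction is (1 − 0.939)/2 ≈ 0.030, so 3%.

3%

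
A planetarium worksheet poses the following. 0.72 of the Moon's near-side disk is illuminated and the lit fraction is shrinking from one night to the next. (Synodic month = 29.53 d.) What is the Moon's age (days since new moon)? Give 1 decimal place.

20.0 days

cos θ = 1 − 2f = -0.440, giving a principal value of 116.1°.
Waning ⇒ past full, so θ = 360° − 116.1° = 243.9°.
That fraction of the synodic month is 243.9/360 × 29.53 d ≈ 20.01 d.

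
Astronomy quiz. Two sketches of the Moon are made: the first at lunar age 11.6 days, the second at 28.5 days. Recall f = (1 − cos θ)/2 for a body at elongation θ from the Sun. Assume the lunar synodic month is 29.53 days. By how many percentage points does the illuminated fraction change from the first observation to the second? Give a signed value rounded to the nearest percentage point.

θ₁ = 360° × 11.6/29.53 = 141.4°, f₁ = (1 − cos θ₁)/2 = 0.891.
θ₂ = 360° × 28.5/29.53 = 347.4°, f₂ = (1 − cos θ₂)/2 = 0.012.
Change = f₂ − f₁ = -0.879 → -88 percentage points.

-88 percentage points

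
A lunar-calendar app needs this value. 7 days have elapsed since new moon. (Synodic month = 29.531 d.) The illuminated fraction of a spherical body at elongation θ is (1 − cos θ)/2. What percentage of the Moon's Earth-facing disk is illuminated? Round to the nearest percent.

The Moon has covered 7/29.531 of its cycle, so θ ≈ 360° × 7/29.531 = 85.3°.
cos 85.3° = 0.081, so f = (1 − 0.081)/2 = 0.459, so 46%.

46%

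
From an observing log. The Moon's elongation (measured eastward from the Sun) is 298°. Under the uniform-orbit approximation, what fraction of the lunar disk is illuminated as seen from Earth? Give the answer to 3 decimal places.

0.265

Half-versine of 298°: (1 − 0.469)/2 = 0.265.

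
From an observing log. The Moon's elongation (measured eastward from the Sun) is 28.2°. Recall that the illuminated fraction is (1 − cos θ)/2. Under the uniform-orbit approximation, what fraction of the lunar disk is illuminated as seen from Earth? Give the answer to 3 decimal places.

cos 28.2° = 0.881, so f = (1 − 0.881)/2 = 0.059.

0.059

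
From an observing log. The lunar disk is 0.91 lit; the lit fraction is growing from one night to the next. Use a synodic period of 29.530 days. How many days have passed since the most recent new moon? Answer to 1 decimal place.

11.9 days

From f = (1 − cos θ)/2: cos θ = 1 − 2×0.91 = -0.820; arccos → 145.1°.
Before full moon the principal value applies: θ = 145.1°.
At 360°/29.530 d per day, 145.1° corresponds to 11.90 days.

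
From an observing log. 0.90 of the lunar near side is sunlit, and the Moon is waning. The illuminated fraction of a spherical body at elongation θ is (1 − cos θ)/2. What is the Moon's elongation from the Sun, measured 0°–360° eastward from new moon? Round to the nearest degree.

217°

Invert f = (1 − cos θ)/2 to get cos θ = 1 − 2(0.90) = -0.800, hence θ₀ = arccos -0.800 = 143.1°.
Waning ⇒ past full, so θ = 360° − 143.1° = 216.9°.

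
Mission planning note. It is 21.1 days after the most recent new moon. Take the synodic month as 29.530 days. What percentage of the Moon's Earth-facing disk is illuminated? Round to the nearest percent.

61%

The Moon has covered 21.1/29.530 of its cycle, so θ ≈ 360° × 21.1/29.530 = 257.2°.
With cos θ = (-0.221), the lit fraction is (1 − (-0.221))/2 ≈ 0.611, so 61%.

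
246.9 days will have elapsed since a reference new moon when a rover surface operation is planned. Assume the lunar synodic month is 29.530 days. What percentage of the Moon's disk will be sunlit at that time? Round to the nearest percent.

82%

Reduce mod P: 246.9 − 8×29.530 = 10.66 d into the current lunation.
Phase angle: θ = 360°·(10.66 d)/(29.530 d) = 130.0°.
Illuminated fraction = (1 − cos 130.0°)/2 = (1 − (-0.642))/2 ≈ 0.821, so 82%.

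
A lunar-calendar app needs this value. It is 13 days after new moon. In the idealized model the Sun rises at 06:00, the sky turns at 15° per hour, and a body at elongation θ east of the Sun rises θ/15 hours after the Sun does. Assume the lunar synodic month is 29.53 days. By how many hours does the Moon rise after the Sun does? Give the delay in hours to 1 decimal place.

The Moon has covered 13/29.53 of its cycle, so θ ≈ 360° × 13/29.53 = 158.5°.
Delay after the Sun = 158.5° / (15°/h) ≈ 10.57 h.
So the Moon rises 10.57 h after the Sun.

10.6 h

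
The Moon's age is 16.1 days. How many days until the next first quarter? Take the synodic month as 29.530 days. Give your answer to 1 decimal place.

20.8 days

First quarter occurs at elongation 90°, i.e. at age 29.530 × 90/360 = 7.383 d.
Already past this cycle's first quarter; the next is at 7.383 + 29.530 = 36.913 d, so 36.913 − 16.1 = 20.812 days.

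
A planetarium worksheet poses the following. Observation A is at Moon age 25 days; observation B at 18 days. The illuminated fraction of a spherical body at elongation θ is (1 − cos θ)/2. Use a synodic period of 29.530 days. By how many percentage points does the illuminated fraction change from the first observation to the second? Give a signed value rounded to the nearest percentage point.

First observation: θ = 360°·25/29.530 = 304.8°, so f = 0.215.
Second observation: θ = 219.4°, f = 0.886.
Δf = 0.886 − 0.215 = +0.671, i.e. +67 pp.

+67 pp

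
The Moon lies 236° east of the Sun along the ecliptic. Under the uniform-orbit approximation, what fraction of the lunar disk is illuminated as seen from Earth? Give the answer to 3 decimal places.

Half-versine of 236°: (1 − (-0.559))/2 = 0.780.

0.780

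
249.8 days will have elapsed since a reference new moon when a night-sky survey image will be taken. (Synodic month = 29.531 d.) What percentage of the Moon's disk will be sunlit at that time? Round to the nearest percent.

98%

249.8/29.531 = 8.459 lunations, so 8 complete cycles and 13.55 d into the next.
Elongation θ = 360° × 13.55/29.531 ≈ 165.2°.
cos 165.2° = (-0.967), so f = (1 − (-0.967))/2 = 0.983, so 98%.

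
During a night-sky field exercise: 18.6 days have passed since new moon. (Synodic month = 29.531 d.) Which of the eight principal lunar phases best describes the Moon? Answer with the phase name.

waning gibbous

θ ≈ 360° × 18.6/29.531 = 227°, which falls in the waning gibbous sector.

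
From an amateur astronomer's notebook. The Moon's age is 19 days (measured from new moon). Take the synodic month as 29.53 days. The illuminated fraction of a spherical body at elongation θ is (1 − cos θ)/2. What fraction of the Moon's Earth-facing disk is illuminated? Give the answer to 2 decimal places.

0.81

Phase angle: θ = 360°·(19 d)/(29.53 d) = 231.6°.
cos 231.6° = (-0.621), so f = (1 − (-0.621))/2 = 0.810.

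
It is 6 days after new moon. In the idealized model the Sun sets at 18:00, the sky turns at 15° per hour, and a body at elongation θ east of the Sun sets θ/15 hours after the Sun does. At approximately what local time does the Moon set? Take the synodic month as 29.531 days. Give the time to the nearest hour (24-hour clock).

Phase angle: θ = 360°·(6 d)/(29.531 d) = 73.1°.
The Moon trails the Sun by θ/15 = 73.1/15 ≈ 4.88 hours.
18:00 + 4.88 h ≈ 22:53 → 23:00 to the nearest hour.

23:00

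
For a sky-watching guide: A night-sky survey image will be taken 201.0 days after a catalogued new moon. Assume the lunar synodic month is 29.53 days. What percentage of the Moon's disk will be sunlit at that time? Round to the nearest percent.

201.0 d spans 6 complete synodic months (6 × 29.53 = 177.18 d) plus 23.82 d.
Phase angle: θ = 360°·(23.82 d)/(29.53 d) = 290.4°.
With cos θ = 0.348, the lit fraction is (1 − 0.348)/2 ≈ 0.326, so 33%.

33%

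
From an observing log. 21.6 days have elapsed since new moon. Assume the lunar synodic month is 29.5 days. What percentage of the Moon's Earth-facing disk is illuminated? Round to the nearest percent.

56%

Phase angle: θ = 360°·(21.6 d)/(29.5 d) = 263.6°.
With cos θ = (-0.112), the lit fraction is (1 − (-0.112))/2 ≈ 0.556, so 56%.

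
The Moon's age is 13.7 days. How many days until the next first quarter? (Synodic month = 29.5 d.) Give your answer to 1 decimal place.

First quarter occurs at elongation 90°, i.e. at age 29.5 × 90/360 = 7.375 d.
This lunation's first quarter (7.375 d) has passed, so add one period: 36.875 − 13.7 = 23.175 days.

23.2 days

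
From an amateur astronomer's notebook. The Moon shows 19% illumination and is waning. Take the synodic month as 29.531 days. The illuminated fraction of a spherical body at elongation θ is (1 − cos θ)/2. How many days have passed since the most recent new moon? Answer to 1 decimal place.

cos θ = 1 − 2f = 0.620, giving a principal value of 51.7°.
Waning ⇒ past full, so θ = 360° − 51.7° = 308.3°.
That fraction of the synodic month is 308.3/360 × 29.531 d ≈ 25.29 d.

25.3 days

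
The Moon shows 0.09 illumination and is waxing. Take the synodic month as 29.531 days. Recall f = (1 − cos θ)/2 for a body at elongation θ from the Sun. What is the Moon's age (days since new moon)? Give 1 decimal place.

From f = (1 − cos θ)/2: cos θ = 1 − 2×0.09 = 0.820; arccos → 34.9°.
Waxing ⇒ before full, so θ = 34.9°.
That fraction of the synodic month is 34.9/360 × 29.531 d ≈ 2.86 d.

2.9 days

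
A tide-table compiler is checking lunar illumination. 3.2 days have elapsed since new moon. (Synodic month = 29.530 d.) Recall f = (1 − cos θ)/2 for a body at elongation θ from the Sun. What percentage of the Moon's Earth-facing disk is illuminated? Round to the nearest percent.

11%

Elongation θ = 360° × 3.2/29.530 ≈ 39.0°.
cos 39.0° = 0.777, so f = (1 − 0.777)/2 = 0.111, so 11%.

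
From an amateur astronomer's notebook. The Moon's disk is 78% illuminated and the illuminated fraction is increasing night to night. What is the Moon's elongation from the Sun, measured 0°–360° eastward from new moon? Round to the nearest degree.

From f = (1 − cos θ)/2: cos θ = 1 − 2×0.78 = -0.560; arccos → 124.1°.
The Moon is waxing (0°–180°), so θ = 124.1° directly.

124°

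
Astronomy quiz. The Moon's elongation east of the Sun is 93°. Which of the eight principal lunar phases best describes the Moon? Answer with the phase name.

93° lies in the first quarter sector of the 8-phase cycle.

first quarter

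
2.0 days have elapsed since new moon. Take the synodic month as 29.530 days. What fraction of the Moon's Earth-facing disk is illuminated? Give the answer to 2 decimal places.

0.04

Phase angle: θ = 360°·(2.0 d)/(29.530 d) = 24.4°.
cos 24.4° = 0.911, so f = (1 − 0.911)/2 = 0.045.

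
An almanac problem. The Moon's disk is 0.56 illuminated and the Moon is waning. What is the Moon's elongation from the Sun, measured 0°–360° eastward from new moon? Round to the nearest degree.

263°

From f = (1 − cos θ)/2: cos θ = 1 − 2×0.56 = -0.120; arccos → 96.9°.
A waning Moon lies in 180°–360°, so θ = 360° − 96.9° = 263.1°.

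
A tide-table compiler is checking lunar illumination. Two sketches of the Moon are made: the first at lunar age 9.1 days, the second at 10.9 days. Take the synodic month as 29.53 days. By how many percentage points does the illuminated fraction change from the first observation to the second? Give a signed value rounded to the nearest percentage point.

θ₁ = 360° × 9.1/29.53 = 110.9°, f₁ = (1 − cos θ₁)/2 = 0.679.
θ₂ = 360° × 10.9/29.53 = 132.9°, f₂ = (1 − cos θ₂)/2 = 0.840.
Change = f₂ − f₁ = +0.162 → +16 percentage points.

+16 pp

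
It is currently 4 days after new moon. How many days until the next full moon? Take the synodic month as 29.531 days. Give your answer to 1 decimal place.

10.8 days

Full moon is 0.5 of the way through the cycle: age 0.5 × 29.531 = 14.765 d.
That is 14.765 − 4 = 10.765 days ahead.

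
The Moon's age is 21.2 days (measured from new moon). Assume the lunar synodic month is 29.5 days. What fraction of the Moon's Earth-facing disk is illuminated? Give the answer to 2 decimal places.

0.60

The Moon has covered 21.2/29.5 of its cycle, so θ ≈ 360° × 21.2/29.5 = 258.7°.
With cos θ = (-0.196), the lit fraction is (1 − (-0.196))/2 ≈ 0.598.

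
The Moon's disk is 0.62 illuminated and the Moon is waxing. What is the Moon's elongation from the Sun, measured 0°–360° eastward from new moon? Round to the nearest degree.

cos θ = 1 − 2f = -0.240, giving a principal value of 103.9°.
The Moon is waxing (0°–180°), so θ = 103.9° directly.

104°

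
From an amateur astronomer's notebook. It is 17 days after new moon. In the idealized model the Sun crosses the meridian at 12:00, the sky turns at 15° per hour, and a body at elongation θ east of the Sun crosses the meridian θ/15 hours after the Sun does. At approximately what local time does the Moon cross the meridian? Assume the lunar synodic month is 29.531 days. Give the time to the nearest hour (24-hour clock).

Elongation θ = 360° × 17/29.531 ≈ 207.2°.
Delay after the Sun = 207.2° / (15°/h) ≈ 13.82 h.
12:00 + 13.82 h ≈ 01:49 → 02:00 to the nearest hour.

02:00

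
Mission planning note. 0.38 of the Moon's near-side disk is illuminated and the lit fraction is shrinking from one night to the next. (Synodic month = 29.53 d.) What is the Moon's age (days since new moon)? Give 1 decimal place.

23.3 days

Invert f = (1 − cos θ)/2 to get cos θ = 1 − 2(0.38) = 0.240, hence θ₀ = arccos 0.240 = 76.1°.
Since the Moon is past full (waning), take the reflex angle: θ = 360° − 76.1° = 283.9°.
At 360°/29.53 d per day, 283.9° corresponds to 23.29 days.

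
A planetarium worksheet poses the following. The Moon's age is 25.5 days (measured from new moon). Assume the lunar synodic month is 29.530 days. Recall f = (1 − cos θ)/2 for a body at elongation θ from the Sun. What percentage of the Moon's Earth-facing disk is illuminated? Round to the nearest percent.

Phase angle: θ = 360°·(25.5 d)/(29.530 d) = 310.9°.
Illuminated fraction = (1 − cos 310.9°)/2 = (1 − 0.654)/2 ≈ 0.173, so 17%.

17%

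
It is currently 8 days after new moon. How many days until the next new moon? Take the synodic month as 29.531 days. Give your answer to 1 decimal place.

21.5 days

One full lunation from the last new moon is 29.531 d; remaining = 29.531 − 8 = 21.531 d.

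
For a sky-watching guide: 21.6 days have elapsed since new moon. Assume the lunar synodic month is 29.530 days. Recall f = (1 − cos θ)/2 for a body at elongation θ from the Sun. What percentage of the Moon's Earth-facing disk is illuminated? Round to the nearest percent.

The Moon has covered 21.6/29.530 of its cycle, so θ ≈ 360° × 21.6/29.530 = 263.3°.
With cos θ = (-0.116), the lit fraction is (1 − (-0.116))/2 ≈ 0.558, so 56%.

56%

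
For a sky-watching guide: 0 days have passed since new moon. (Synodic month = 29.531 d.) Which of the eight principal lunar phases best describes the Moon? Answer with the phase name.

new moon

θ ≈ 360° × 0/29.531 = 0°, which falls in the new moon sector.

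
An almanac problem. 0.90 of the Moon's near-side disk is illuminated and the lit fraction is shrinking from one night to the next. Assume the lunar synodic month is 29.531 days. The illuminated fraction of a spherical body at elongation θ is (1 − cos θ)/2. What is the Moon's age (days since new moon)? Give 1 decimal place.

Invert f = (1 − cos θ)/2 to get cos θ = 1 − 2(0.90) = -0.800, hence θ₀ = arccos -0.800 = 143.1°.
A waning Moon lies in 180°–360°, so θ = 360° − 143.1° = 216.9°.
At 360°/29.531 d per day, 216.9° corresponds to 17.79 days.

17.8 days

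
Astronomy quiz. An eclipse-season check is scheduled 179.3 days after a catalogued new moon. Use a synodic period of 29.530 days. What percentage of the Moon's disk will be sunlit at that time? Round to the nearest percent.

5%

179.3 d spans 6 complete synodic months (6 × 29.530 = 177.18 d) plus 2.12 d.
Elongation θ = 360° × 2.12/29.530 ≈ 25.8°.
cos 25.8° = 0.900, so f = (1 − 0.900)/2 = 0.050, so 5%.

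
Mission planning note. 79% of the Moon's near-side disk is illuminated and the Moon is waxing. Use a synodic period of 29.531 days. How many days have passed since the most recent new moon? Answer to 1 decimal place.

cos θ = 1 − 2f = -0.580, giving a principal value of 125.5°.
Waxing ⇒ before full, so θ = 125.5°.
That fraction of the synodic month is 125.5/360 × 29.531 d ≈ 10.29 d.

10.3 days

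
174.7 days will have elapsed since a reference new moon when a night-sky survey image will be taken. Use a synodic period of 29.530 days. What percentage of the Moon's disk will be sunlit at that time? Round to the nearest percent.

7%

174.7 d spans 5 complete synodic months (5 × 29.530 = 147.65 d) plus 27.05 d.
Phase angle: θ = 360°·(27.05 d)/(29.530 d) = 329.8°.
cos 329.8° = 0.864, so f = (1 − 0.864)/2 = 0.068, so 7%.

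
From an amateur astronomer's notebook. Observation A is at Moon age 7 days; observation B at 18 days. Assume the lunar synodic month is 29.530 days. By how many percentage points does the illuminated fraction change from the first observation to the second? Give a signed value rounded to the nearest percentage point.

+43 percentage points

θ₁ = 360° × 7/29.530 = 85.3°, f₁ = (1 − cos θ₁)/2 = 0.459.
θ₂ = 360° × 18/29.530 = 219.4°, f₂ = (1 − cos θ₂)/2 = 0.886.
Change = f₂ − f₁ = +0.427 → +43 percentage points.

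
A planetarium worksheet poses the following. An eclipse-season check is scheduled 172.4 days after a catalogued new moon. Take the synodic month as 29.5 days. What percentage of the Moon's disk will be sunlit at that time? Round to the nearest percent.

172.4/29.5 = 5.844 lunations, so 5 complete cycles and 24.90 d into the next.
Phase angle: θ = 360°·(24.90 d)/(29.5 d) = 303.9°.
Illuminated fraction = (1 − cos 303.9°)/2 = (1 − 0.557)/2 ≈ 0.221, so 22%.

22%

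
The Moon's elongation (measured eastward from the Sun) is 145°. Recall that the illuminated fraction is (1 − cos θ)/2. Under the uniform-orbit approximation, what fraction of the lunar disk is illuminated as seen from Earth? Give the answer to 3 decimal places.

cos 145° = (-0.819), so f = (1 − (-0.819))/2 = 0.910.

0.910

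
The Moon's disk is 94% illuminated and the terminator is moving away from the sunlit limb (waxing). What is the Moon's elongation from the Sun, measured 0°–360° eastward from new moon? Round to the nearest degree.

152°

Invert f = (1 − cos θ)/2 to get cos θ = 1 − 2(0.94) = -0.880, hence θ₀ = arccos -0.880 = 151.6°.
The Moon is waxing (0°–180°), so θ = 151.6° directly.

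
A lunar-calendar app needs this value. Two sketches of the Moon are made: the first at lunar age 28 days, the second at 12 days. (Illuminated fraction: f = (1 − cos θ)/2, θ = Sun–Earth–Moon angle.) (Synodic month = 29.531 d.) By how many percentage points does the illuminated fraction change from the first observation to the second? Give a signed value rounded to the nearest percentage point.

+89 pp

θ₁ = 360° × 28/29.531 = 341.3°, f₁ = (1 − cos θ₁)/2 = 0.026.
θ₂ = 360° × 12/29.531 = 146.3°, f₂ = (1 − cos θ₂)/2 = 0.916.
Change = f₂ − f₁ = +0.890 → +89 percentage points.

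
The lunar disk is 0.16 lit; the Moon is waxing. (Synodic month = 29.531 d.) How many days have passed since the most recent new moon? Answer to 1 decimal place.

Invert f = (1 − cos θ)/2 to get cos θ = 1 − 2(0.16) = 0.680, hence θ₀ = arccos 0.680 = 47.2°.
Before full moon the principal value applies: θ = 47.2°.
Age = 29.531 × 47.2°/360° ≈ 3.87 days.

3.9 days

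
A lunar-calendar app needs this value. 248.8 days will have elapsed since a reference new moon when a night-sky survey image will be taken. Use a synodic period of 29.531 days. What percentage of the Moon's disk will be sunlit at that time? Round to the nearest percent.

95%

Reduce mod P: 248.8 − 8×29.531 = 12.55 d into the current lunation.
The Moon has covered 12.55/29.531 of its cycle, so θ ≈ 360° × 12.55/29.531 = 153.0°.
cos 153.0° = (-0.891), so f = (1 − (-0.891))/2 = 0.946, so 95%.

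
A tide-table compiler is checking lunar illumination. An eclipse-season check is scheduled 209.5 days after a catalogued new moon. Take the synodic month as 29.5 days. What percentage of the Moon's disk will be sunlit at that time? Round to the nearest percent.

10%

209.5/29.5 = 7.102 lunations, so 7 complete cycles and 3.00 d into the next.
Phase angle: θ = 360°·(3.00 d)/(29.5 d) = 36.6°.
cos 36.6° = 0.803, so f = (1 − 0.803)/2 = 0.099, so 10%.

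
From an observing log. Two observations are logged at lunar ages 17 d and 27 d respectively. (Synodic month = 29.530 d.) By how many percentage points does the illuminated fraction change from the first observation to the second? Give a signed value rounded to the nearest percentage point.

-87 percentage points

First observation: θ = 360°·17/29.530 = 207.2°, so f = 0.945.
Second observation: θ = 329.2°, f = 0.071.
Δf = 0.071 − 0.945 = -0.874, i.e. -87 pp.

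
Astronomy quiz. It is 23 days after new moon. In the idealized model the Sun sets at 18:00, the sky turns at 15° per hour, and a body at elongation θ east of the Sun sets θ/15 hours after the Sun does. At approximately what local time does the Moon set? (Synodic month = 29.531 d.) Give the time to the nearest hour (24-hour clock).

13:00

Elongation θ = 360° × 23/29.531 ≈ 280.4°.
Delay after the Sun = 280.4° / (15°/h) ≈ 18.69 h.
18:00 + 18.69 h ≈ 12:42 → 13:00 to the nearest hour.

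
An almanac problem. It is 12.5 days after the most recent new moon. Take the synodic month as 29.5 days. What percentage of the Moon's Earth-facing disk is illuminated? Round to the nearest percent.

The Moon has covered 12.5/29.5 of its cycle, so θ ≈ 360° × 12.5/29.5 = 152.5°.
With cos θ = (-0.887), the lit fraction is (1 − (-0.887))/2 ≈ 0.944, so 94%.

94%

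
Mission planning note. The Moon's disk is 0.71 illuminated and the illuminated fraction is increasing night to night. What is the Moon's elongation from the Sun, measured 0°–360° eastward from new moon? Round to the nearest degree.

115°

From f = (1 − cos θ)/2: cos θ = 1 − 2×0.71 = -0.420; arccos → 114.8°.
The Moon is waxing (0°–180°), so θ = 114.8° directly.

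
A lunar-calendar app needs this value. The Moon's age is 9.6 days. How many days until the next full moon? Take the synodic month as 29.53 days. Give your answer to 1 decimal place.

5.2 days

Full moon occurs at elongation 180°, i.e. at age 29.53 × 180/360 = 14.765 d.
So 5.165 days remain (14.765 − 9.6).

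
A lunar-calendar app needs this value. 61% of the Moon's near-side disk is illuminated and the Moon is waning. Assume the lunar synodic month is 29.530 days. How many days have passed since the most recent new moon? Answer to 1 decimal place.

21.1 days

Invert f = (1 − cos θ)/2 to get cos θ = 1 − 2(0.61) = -0.220, hence θ₀ = arccos -0.220 = 102.7°.
Since the Moon is past full (waning), take the reflex angle: θ = 360° − 102.7° = 257.3°.
At 360°/29.530 d per day, 257.3° corresponds to 21.11 days.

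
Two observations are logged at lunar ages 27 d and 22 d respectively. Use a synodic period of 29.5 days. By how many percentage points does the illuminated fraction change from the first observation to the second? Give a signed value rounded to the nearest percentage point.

+44 pp

First observation: θ = 360°·27/29.5 = 329.5°, so f = 0.069.
Second observation: θ = 268.5°, f = 0.513.
Δf = 0.513 − 0.069 = +0.444, i.e. +44 pp.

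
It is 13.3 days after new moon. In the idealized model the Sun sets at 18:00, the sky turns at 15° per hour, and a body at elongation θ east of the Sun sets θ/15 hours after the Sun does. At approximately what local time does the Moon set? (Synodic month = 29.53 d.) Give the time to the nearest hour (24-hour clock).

Elongation θ = 360° × 13.3/29.53 ≈ 162.1°.
The Moon trails the Sun by θ/15 = 162.1/15 ≈ 10.81 hours.
18:00 + 10.81 h ≈ 04:49 → 05:00 to the nearest hour.

05:00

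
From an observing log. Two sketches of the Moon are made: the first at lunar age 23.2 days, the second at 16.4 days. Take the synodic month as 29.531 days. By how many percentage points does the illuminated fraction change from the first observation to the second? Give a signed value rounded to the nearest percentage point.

+58 percentage points

First observation: θ = 360°·23.2/29.531 = 282.8°, so f = 0.389.
Second observation: θ = 199.9°, f = 0.970.
Δf = 0.970 − 0.389 = +0.581, i.e. +58 pp.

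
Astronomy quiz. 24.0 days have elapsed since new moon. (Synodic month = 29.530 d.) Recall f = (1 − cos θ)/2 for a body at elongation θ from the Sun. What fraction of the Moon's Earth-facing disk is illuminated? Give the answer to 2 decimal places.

The Moon has covered 24.0/29.530 of its cycle, so θ ≈ 360° × 24.0/29.530 = 292.6°.
cos 292.6° = 0.384, so f = (1 − 0.384)/2 = 0.308.

0.31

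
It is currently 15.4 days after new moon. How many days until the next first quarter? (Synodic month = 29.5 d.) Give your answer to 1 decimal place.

21.5 days

First quarter occurs at elongation 90°, i.e. at age 29.5 × 90/360 = 7.375 d.
Already past this cycle's first quarter; the next is at 7.375 + 29.5 = 36.875 d, so 36.875 − 15.4 = 21.475 days.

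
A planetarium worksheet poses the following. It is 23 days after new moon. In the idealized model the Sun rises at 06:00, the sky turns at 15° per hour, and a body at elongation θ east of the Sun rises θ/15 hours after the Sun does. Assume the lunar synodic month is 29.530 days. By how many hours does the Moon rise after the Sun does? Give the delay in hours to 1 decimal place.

Elongation θ = 360° × 23/29.530 ≈ 280.4°.
Delay after the Sun = 280.4° / (15°/h) ≈ 18.69 h.
So the Moon rises 18.69 h after the Sun.

18.7 h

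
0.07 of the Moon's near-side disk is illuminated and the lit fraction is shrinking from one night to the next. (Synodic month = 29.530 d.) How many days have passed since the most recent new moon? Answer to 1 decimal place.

Invert f = (1 − cos θ)/2 to get cos θ = 1 − 2(0.07) = 0.860, hence θ₀ = arccos 0.860 = 30.7°.
Waning ⇒ past full, so θ = 360° − 30.7° = 329.3°.
Age = 29.530 × 329.3°/360° ≈ 27.01 days.

27.0 days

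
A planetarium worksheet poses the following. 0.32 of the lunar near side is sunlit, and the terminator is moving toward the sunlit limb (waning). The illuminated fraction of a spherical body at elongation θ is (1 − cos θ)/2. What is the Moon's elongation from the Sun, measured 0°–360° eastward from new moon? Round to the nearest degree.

cos θ = 1 − 2f = 0.360, giving a principal value of 68.9°.
A waning Moon lies in 180°–360°, so θ = 360° − 68.9° = 291.1°.

291°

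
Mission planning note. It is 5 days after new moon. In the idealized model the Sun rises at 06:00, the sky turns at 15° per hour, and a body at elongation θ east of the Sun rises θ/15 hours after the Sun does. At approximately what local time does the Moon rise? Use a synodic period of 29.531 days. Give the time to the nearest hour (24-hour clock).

10:00

Phase angle: θ = 360°·(5 d)/(29.531 d) = 61.0°.
At 15° of sky rotation per hour, 61.0° corresponds to a 4.06 h lag.
06:00 + 4.06 h ≈ 10:04 → 10:00 to the nearest hour.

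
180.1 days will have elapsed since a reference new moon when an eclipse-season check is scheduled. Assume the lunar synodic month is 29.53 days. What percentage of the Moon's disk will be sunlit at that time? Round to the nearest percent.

9%

180.1 d spans 6 complete synodic months (6 × 29.53 = 177.18 d) plus 2.92 d.
Elongation θ = 360° × 2.92/29.53 ≈ 35.6°.
With cos θ = 0.813, the lit fraction is (1 − 0.813)/2 ≈ 0.093, so 9%.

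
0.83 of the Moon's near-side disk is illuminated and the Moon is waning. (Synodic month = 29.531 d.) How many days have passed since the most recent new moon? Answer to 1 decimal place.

18.8 days

Invert f = (1 − cos θ)/2 to get cos θ = 1 − 2(0.83) = -0.660, hence θ₀ = arccos -0.660 = 131.3°.
Waning ⇒ past full, so θ = 360° − 131.3° = 228.7°.
That fraction of the synodic month is 228.7/360 × 29.531 d ≈ 18.76 d.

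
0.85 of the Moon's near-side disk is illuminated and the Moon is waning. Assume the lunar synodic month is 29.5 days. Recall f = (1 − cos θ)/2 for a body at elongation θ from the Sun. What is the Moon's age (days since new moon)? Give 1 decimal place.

18.5 days

Invert f = (1 − cos θ)/2 to get cos θ = 1 − 2(0.85) = -0.700, hence θ₀ = arccos -0.700 = 134.4°.
A waning Moon lies in 180°–360°, so θ = 360° − 134.4° = 225.6°.
That fraction of the synodic month is 225.6/360 × 29.5 d ≈ 18.48 d.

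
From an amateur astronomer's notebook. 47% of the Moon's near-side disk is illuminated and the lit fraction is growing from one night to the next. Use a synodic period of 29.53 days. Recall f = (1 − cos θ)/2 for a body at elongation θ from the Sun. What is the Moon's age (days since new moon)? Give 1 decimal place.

7.1 days

Invert f = (1 − cos θ)/2 to get cos θ = 1 − 2(0.47) = 0.060, hence θ₀ = arccos 0.060 = 86.6°.
The Moon is waxing (0°–180°), so θ = 86.6° directly.
Age = 29.53 × 86.6°/360° ≈ 7.10 days.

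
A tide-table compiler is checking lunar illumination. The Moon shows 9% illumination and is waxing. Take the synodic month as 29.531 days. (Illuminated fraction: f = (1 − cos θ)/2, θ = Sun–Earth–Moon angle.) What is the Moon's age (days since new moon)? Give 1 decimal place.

2.9 days

From f = (1 − cos θ)/2: cos θ = 1 − 2×0.09 = 0.820; arccos → 34.9°.
Before full moon the principal value applies: θ = 34.9°.
Age = 29.531 × 34.9°/360° ≈ 2.86 days.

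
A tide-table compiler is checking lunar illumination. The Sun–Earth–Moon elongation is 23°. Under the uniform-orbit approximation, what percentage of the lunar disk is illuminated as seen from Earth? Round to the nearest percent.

Half-versine of 23°: (1 − 0.921)/2 = 0.040, i.e. 4%.

4%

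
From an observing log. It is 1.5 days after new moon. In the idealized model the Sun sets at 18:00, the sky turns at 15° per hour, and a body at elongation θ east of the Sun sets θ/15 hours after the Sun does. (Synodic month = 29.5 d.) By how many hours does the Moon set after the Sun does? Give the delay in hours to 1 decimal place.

Phase angle: θ = 360°·(1.5 d)/(29.5 d) = 18.3°.
At 15° of sky rotation per hour, 18.3° corresponds to a 1.22 h lag.
So the Moon sets 1.22 h after the Sun.

1.2 h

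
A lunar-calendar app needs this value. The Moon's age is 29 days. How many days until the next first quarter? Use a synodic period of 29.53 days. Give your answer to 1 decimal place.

7.9 days

First quarter occurs at elongation 90°, i.e. at age 29.53 × 90/360 = 7.383 d.
Already past this cycle's first quarter; the next is at 7.383 + 29.53 = 36.913 d, so 36.913 − 29 = 7.913 days.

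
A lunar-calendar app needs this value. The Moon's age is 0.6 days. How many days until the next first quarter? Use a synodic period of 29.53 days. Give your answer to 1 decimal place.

6.8 days

First quarter is 0.25 of the way through the cycle: age 0.25 × 29.53 = 7.383 d.
So 6.783 days remain (7.383 − 0.6).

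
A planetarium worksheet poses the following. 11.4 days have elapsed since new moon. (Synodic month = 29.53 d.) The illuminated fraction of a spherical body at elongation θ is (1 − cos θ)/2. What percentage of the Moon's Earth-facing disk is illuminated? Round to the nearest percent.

88%

The Moon has covered 11.4/29.53 of its cycle, so θ ≈ 360° × 11.4/29.53 = 139.0°.
cos 139.0° = (-0.754), so f = (1 − (-0.754))/2 = 0.877, so 88%.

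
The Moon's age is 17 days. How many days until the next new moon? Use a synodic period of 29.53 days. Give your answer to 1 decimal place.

12.5 days

One full lunation from the last new moon is 29.53 d; remaining = 29.53 − 17 = 12.530 d.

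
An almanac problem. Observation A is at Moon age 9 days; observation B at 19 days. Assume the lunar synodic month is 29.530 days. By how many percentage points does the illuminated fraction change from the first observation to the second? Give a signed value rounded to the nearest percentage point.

+14 pp

θ₁ = 360° × 9/29.530 = 109.7°, f₁ = (1 − cos θ₁)/2 = 0.669.
θ₂ = 360° × 19/29.530 = 231.6°, f₂ = (1 − cos θ₂)/2 = 0.810.
Change = f₂ − f₁ = +0.142 → +14 percentage points.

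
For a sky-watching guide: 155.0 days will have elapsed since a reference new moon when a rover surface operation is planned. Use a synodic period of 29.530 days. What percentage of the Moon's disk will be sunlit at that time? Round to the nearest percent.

50%

Reduce mod P: 155.0 − 5×29.530 = 7.35 d into the current lunation.
Elongation θ = 360° × 7.35/29.530 ≈ 89.6°.
cos 89.6° = 0.007, so f = (1 − 0.007)/2 = 0.497, so 50%.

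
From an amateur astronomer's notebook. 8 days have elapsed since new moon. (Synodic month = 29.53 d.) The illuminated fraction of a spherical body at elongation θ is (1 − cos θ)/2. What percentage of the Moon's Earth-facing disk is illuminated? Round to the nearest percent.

Elongation θ = 360° × 8/29.53 ≈ 97.5°.
Illuminated fraction = (1 − cos 97.5°)/2 = (1 − (-0.131))/2 ≈ 0.566, so 57%.

57%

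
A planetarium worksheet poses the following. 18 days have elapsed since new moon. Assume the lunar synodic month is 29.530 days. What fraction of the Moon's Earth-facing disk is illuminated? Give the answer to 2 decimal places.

0.89

Elongation θ = 360° × 18/29.530 ≈ 219.4°.
Illuminated fraction = (1 − cos 219.4°)/2 = (1 − (-0.772))/2 ≈ 0.886.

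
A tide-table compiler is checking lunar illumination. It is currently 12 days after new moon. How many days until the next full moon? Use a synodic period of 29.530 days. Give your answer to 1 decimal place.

2.8 days

Full moon occurs at elongation 180°, i.e. at age 29.530 × 180/360 = 14.765 d.
That is 14.765 − 12 = 2.765 days ahead.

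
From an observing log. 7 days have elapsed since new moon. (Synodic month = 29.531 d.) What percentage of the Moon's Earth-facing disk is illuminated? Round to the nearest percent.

Elongation θ = 360° × 7/29.531 ≈ 85.3°.
cos 85.3° = 0.081, so f = (1 − 0.081)/2 = 0.459, so 46%.

46%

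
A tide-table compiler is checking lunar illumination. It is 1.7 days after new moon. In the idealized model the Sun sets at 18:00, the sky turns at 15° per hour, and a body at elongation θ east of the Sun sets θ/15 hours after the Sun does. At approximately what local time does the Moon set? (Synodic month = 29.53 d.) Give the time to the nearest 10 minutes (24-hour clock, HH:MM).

19:20

Elongation θ = 360° × 1.7/29.53 ≈ 20.7°.
At 15° of sky rotation per hour, 20.7° corresponds to a 1.38 h lag.
18:00 + 1.382 h ≈ 19:23 → 19:20 to the nearest ten minutes.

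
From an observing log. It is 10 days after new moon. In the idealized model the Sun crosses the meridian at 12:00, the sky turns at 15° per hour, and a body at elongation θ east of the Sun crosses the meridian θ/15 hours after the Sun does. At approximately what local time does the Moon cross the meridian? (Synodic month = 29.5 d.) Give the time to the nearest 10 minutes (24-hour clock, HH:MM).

20:10

Phase angle: θ = 360°·(10 d)/(29.5 d) = 122.0°.
Delay after the Sun = 122.0° / (15°/h) ≈ 8.14 h.
12:00 + 8.136 h ≈ 20:08 → 20:10 to the nearest ten minutes.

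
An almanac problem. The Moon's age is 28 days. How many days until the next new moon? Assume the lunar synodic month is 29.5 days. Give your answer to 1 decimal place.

1.5 days

The next new moon completes the synodic month: 29.5 − 28 = 1.500 days.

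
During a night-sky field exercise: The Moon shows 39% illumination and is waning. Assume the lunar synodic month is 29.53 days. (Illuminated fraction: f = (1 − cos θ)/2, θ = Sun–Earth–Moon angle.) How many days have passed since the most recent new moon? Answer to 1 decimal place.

Invert f = (1 − cos θ)/2 to get cos θ = 1 − 2(0.39) = 0.220, hence θ₀ = arccos 0.220 = 77.3°.
Waning ⇒ past full, so θ = 360° − 77.3° = 282.7°.
At 360°/29.53 d per day, 282.7° corresponds to 23.19 days.

23.2 days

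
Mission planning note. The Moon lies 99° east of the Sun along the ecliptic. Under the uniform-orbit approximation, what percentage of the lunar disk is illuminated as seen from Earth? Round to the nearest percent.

58%

f = (1 − cos 99°)/2 = (1 − (-0.156))/2 ≈ 0.578, i.e. 58%.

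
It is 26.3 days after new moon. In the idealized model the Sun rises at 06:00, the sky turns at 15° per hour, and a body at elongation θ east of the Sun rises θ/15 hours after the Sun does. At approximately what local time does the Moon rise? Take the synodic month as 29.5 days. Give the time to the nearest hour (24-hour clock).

Phase angle: θ = 360°·(26.3 d)/(29.5 d) = 320.9°.
At 15° of sky rotation per hour, 320.9° corresponds to a 21.40 h lag.
06:00 + 21.40 h ≈ 03:24 → 03:00 to the nearest hour.

03:00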